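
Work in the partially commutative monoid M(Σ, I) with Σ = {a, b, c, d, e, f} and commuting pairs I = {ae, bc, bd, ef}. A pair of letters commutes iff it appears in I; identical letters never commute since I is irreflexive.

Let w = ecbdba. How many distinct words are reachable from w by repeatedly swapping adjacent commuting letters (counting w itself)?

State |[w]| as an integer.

6

drop 0:e onto floor
drop 1:c onto {0:e}
drop 2:b onto {0:e}
drop 3:d onto {1:c}
drop 4:b onto {2:b}
drop 5:a onto {3:d, 4:b}
ground layer = {0:e}
drop-orders for the pieces not yet dropped (sum over which currently-grounded one goes next):
  1 to go: {5} 1
  2 to go: {3,5} 1  {4,5} 1
  3 to go: {1,3,5} 1  {2,4,5} 1  {3,4,5} 2
  4 to go: {1,3,4,5} 3  {2,3,4,5} 3
  if 0:e drops first: 6 orders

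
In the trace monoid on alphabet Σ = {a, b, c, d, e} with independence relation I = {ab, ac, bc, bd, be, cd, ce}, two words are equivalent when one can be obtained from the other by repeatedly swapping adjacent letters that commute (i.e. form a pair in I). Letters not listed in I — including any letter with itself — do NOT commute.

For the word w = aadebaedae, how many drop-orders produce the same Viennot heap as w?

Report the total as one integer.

10

#0=a has no predecessor
#1=a depends on [0:a]
#2=d depends on [1:a]
#3=e depends on [2:d]
#4=b has no predecessor
#5=a depends on [3:e]
#6=e depends on [5:a]
#7=d depends on [6:e]
#8=a depends on [7:d]
#9=e depends on [8:a]
sources: [0:a, 4:b]
N(rest) = Σ N(rest − s) over sources s of rest; N(one piece) = 1:
  size 1 → [4]=1  [9]=1
  size 2 → [4,9]=2  [8,9]=1
  size 3 → [4,8,9]=3  [7,8,9]=1
  size 4 → [4,7,8,9]=4  [6,7,8,9]=1
  size 5 → [4,6,7,8,9]=5  [5,6,7,8,9]=1
  size 6 → [3,5,6,7,8,9]=1  [4,5,6,7,8,9]=6
  size 7 → [2,3,5,6,7,8,9]=1  [3,4,5,6,7,8,9]=7
  size 8 → [1,2,3,5,6,7,8,9]=1  [2,3,4,5,6,7,8,9]=8
  first=0(a) contributes 9
  first=4(b) contributes 1
|[w]| = 10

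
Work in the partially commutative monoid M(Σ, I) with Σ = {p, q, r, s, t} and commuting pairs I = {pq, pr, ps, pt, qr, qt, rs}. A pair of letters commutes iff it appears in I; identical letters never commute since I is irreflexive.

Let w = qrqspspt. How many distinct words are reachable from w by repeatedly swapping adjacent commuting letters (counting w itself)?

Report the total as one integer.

140

piece 0:q — minimal
piece 1:r — minimal
piece 2:q rests on {0:q}
piece 3:s rests on {2:q}
piece 4:p — minimal
piece 5:s rests on {3:s}
piece 6:p rests on {4:p}
piece 7:t rests on {1:r, 5:s}
minimal pieces: {0:q, 1:r, 4:p}
ways to finish when only these pieces remain (= sum over removing one remaining piece with nothing left below it):
  1 left: {6}→1  {7}→1
  2 left: {1,7}→1  {4,6}→1  {5,7}→1  {6,7}→2
  3 left: {1,5,7}→2  {1,6,7}→3  {3,5,7}→1  {4,6,7}→3  {5,6,7}→3
  4 left: {1,3,5,7}→3  {1,4,6,7}→6  {1,5,6,7}→8  {2,3,5,7}→1  {3,5,6,7}→4  {4,5,6,7}→6
  5 left: {0,2,3,5,7}→1  {1,2,3,5,7}→4  {1,3,5,6,7}→15  {1,4,5,6,7}→20  {2,3,5,6,7}→5  {3,4,5,6,7}→10
  6 left: {0,1,2,3,5,7}→5  {0,2,3,5,6,7}→6  {1,2,3,5,6,7}→24  {1,3,4,5,6,7}→45  {2,3,4,5,6,7}→15
  placing 0:q first → 84 extensions
  placing 1:r first → 21 extensions
  placing 4:p first → 35 extensions
total linear extensions = 140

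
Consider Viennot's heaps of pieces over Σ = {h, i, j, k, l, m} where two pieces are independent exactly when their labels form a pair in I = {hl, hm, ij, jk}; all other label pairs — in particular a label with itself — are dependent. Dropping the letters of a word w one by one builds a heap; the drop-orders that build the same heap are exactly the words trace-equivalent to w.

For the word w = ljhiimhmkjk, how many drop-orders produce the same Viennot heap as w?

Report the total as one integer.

piece 0:l — minimal
piece 1:j rests on {0:l}
piece 2:h rests on {1:j}
piece 3:i rests on {2:h}
piece 4:i rests on {3:i}
piece 5:m rests on {4:i}
piece 6:h rests on {4:i}
piece 7:m rests on {5:m}
piece 8:k rests on {6:h, 7:m}
piece 9:j rests on {6:h, 7:m}
piece 10:k rests on {8:k}
minimal pieces: {0:l}
ways to finish when only these pieces remain (= sum over removing one remaining piece with nothing left below it):
  1 left: {9}→1  {10}→1
  2 left: {8,10}→1  {9,10}→2
  3 left: {8,9,10}→3
  4 left: {6,8,9,10}→3  {7,8,9,10}→3
  5 left: {5,7,8,9,10}→3  {6,7,8,9,10}→6
  6 left: {5,6,7,8,9,10}→9
  7 left: {4,5,6,7,8,9,10}→9
  8 left: {3,4,5,6,7,8,9,10}→9
  9 left: {2,3,4,5,6,7,8,9,10}→9
  placing 0:l first → 9 extensions

9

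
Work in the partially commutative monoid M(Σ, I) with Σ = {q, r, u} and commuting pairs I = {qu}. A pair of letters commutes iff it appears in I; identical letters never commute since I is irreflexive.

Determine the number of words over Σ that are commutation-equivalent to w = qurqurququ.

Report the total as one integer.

0(q) covers ∅
1(u) covers ∅
2(r) covers 0:q, 1:u
3(q) covers 2:r
4(u) covers 2:r
5(r) covers 3:q, 4:u
6(q) covers 5:r
7(u) covers 5:r
8(q) covers 6:q
9(u) covers 7:u
floor of heap: 0:q, 1:u
completions by unplaced set U, small U first (add the entries for U minus each lowest piece of U):
  |U|=1: {8}:1  {9}:1
  |U|=2: {6,8}:1  {7,9}:1  {8,9}:2
  |U|=3: {6,8,9}:3  {7,8,9}:3
  |U|=4: {6,7,8,9}:6
  |U|=5: {5,6,7,8,9}:6
  |U|=6: {3,5,6,7,8,9}:6  {4,5,6,7,8,9}:6
  |U|=7: {3,4,5,6,7,8,9}:12
  |U|=8: {2,3,4,5,6,7,8,9}:12
  start at 0(q): 12
  start at 1(u): 12
sum over floor = 24

24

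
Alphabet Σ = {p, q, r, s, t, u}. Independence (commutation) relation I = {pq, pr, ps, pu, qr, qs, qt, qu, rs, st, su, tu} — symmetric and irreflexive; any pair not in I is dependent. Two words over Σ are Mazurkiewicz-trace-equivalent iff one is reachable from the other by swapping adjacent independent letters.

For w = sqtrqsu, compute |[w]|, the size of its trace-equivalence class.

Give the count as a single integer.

210

0(s) covers ∅
1(q) covers ∅
2(t) covers ∅
3(r) covers 2:t
4(q) covers 1:q
5(s) covers 0:s
6(u) covers 3:r
floor of heap: 0:s, 1:q, 2:t
completions by unplaced set U, small U first (add the entries for U minus each lowest piece of U):
  |U|=1: {4}:1  {5}:1  {6}:1
  |U|=2: {0,5}:1  {1,4}:1  {3,6}:1  {4,5}:2  {4,6}:2  {5,6}:2
  |U|=3: {0,4,5}:3  {0,5,6}:3  {1,4,5}:3  {1,4,6}:3  {2,3,6}:1  {3,4,6}:3  {3,5,6}:3  {4,5,6}:6
  |U|=4: {0,1,4,5}:6  {0,3,5,6}:6  {0,4,5,6}:12  {1,3,4,6}:6  {1,4,5,6}:12  {2,3,4,6}:4  {2,3,5,6}:4  {3,4,5,6}:12
  |U|=5: {0,1,4,5,6}:30  {0,2,3,5,6}:10  {0,3,4,5,6}:30  {1,2,3,4,6}:10  {1,3,4,5,6}:30  {2,3,4,5,6}:20
  start at 0(s): 60
  start at 1(q): 60
  start at 2(t): 90
sum over floor = 210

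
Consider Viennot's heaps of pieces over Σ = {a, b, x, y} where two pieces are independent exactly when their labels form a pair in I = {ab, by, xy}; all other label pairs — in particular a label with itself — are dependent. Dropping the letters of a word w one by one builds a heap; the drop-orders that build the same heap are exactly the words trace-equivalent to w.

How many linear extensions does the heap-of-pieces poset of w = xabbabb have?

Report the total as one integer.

drop 0:x onto floor
drop 1:a onto {0:x}
drop 2:b onto {0:x}
drop 3:b onto {2:b}
drop 4:a onto {1:a}
drop 5:b onto {3:b}
drop 6:b onto {5:b}
ground layer = {0:x}
drop-orders for the pieces not yet dropped (sum over which currently-grounded one goes next):
  1 to go: {4} 1  {6} 1
  2 to go: {1,4} 1  {4,6} 2  {5,6} 1
  3 to go: {1,4,6} 3  {3,5,6} 1  {4,5,6} 3
  4 to go: {1,4,5,6} 6  {2,3,5,6} 1  {3,4,5,6} 4
  5 to go: {1,3,4,5,6} 10  {2,3,4,5,6} 5
  if 0:x drops first: 15 orders

15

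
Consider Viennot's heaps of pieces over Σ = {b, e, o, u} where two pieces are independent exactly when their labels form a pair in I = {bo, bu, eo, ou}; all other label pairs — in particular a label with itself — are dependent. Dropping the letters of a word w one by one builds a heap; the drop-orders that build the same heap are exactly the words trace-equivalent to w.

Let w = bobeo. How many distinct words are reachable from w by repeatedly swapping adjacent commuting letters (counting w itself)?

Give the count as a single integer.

drop 0:b onto floor
drop 1:o onto floor
drop 2:b onto {0:b}
drop 3:e onto {2:b}
drop 4:o onto {1:o}
ground layer = {0:b, 1:o}
drop-orders for the pieces not yet dropped (sum over which currently-grounded one goes next):
  1 to go: {3} 1  {4} 1
  2 to go: {1,4} 1  {2,3} 1  {3,4} 2
  3 to go: {0,2,3} 1  {1,3,4} 3  {2,3,4} 3
  if 0:b drops first: 6 orders
  if 1:o drops first: 4 orders
heap linearizations: 10

10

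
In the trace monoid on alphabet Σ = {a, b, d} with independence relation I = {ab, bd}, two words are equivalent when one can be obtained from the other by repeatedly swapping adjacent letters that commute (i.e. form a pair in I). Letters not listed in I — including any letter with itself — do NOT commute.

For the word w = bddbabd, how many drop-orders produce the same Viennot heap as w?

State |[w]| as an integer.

#0=b has no predecessor
#1=d has no predecessor
#2=d depends on [1:d]
#3=b depends on [0:b]
#4=a depends on [2:d]
#5=b depends on [3:b]
#6=d depends on [4:a]
sources: [0:b, 1:d]
N(rest) = Σ N(rest − s) over sources s of rest; N(one piece) = 1:
  size 1 → [5]=1  [6]=1
  size 2 → [3,5]=1  [4,6]=1  [5,6]=2
  size 3 → [0,3,5]=1  [2,4,6]=1  [3,5,6]=3  [4,5,6]=3
  size 4 → [0,3,5,6]=4  [1,2,4,6]=1  [2,4,5,6]=4  [3,4,5,6]=6
  size 5 → [0,3,4,5,6]=10  [1,2,4,5,6]=5  [2,3,4,5,6]=10
  first=0(b) contributes 15
  first=1(d) contributes 20
|[w]| = 35

35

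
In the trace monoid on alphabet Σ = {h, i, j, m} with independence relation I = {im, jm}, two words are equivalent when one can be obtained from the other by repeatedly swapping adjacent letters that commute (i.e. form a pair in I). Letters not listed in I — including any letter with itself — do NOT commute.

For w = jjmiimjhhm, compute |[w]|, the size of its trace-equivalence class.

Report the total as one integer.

drop 0:j onto floor
drop 1:j onto {0:j}
drop 2:m onto floor
drop 3:i onto {1:j}
drop 4:i onto {3:i}
drop 5:m onto {2:m}
drop 6:j onto {4:i}
drop 7:h onto {5:m, 6:j}
drop 8:h onto {7:h}
drop 9:m onto {8:h}
ground layer = {0:j, 2:m}
drop-orders for the pieces not yet dropped (sum over which currently-grounded one goes next):
  1 to go: {9} 1
  2 to go: {8,9} 1
  3 to go: {7,8,9} 1
  4 to go: {5,7,8,9} 1  {6,7,8,9} 1
  5 to go: {2,5,7,8,9} 1  {4,6,7,8,9} 1  {5,6,7,8,9} 2
  6 to go: {2,5,6,7,8,9} 3  {3,4,6,7,8,9} 1  {4,5,6,7,8,9} 3
  7 to go: {1,3,4,6,7,8,9} 1  {2,4,5,6,7,8,9} 6  {3,4,5,6,7,8,9} 4
  8 to go: {0,1,3,4,6,7,8,9} 1  {1,3,4,5,6,7,8,9} 5  {2,3,4,5,6,7,8,9} 10
  if 0:j drops first: 15 orders
  if 2:m drops first: 6 orders
heap linearizations: 21

21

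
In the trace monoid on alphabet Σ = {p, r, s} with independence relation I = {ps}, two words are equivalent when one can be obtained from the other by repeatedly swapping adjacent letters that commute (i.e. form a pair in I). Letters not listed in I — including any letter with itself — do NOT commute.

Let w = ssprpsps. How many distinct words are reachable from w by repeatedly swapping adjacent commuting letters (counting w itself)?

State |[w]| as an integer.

piece 0:s — minimal
piece 1:s rests on {0:s}
piece 2:p — minimal
piece 3:r rests on {1:s, 2:p}
piece 4:p rests on {3:r}
piece 5:s rests on {3:r}
piece 6:p rests on {4:p}
piece 7:s rests on {5:s}
minimal pieces: {0:s, 2:p}
ways to finish when only these pieces remain (= sum over removing one remaining piece with nothing left below it):
  1 left: {6}→1  {7}→1
  2 left: {4,6}→1  {5,7}→1  {6,7}→2
  3 left: {4,6,7}→3  {5,6,7}→3
  4 left: {4,5,6,7}→6
  5 left: {3,4,5,6,7}→6
  6 left: {1,3,4,5,6,7}→6  {2,3,4,5,6,7}→6
  placing 0:s first → 12 extensions
  placing 2:p first → 6 extensions
total linear extensions = 18

18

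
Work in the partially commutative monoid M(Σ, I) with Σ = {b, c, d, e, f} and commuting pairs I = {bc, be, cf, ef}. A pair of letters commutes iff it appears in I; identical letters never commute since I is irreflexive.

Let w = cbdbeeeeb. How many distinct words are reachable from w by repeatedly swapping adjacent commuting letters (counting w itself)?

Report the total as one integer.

30

0(c) covers ∅
1(b) covers ∅
2(d) covers 0:c, 1:b
3(b) covers 2:d
4(e) covers 2:d
5(e) covers 4:e
6(e) covers 5:e
7(e) covers 6:e
8(b) covers 3:b
floor of heap: 0:c, 1:b
completions by unplaced set U, small U first (add the entries for U minus each lowest piece of U):
  |U|=1: {7}:1  {8}:1
  |U|=2: {3,8}:1  {6,7}:1  {7,8}:2
  |U|=3: {3,7,8}:3  {5,6,7}:1  {6,7,8}:3
  |U|=4: {3,6,7,8}:6  {4,5,6,7}:1  {5,6,7,8}:4
  |U|=5: {3,5,6,7,8}:10  {4,5,6,7,8}:5
  |U|=6: {3,4,5,6,7,8}:15
  |U|=7: {2,3,4,5,6,7,8}:15
  start at 0(c): 15
  start at 1(b): 15
sum over floor = 30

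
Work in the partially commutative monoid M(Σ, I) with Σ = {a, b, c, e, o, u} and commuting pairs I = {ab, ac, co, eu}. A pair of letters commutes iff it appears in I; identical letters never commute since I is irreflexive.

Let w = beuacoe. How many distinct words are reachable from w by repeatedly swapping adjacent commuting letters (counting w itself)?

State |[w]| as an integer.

6

piece 0:b — minimal
piece 1:e rests on {0:b}
piece 2:u rests on {0:b}
piece 3:a rests on {1:e, 2:u}
piece 4:c rests on {1:e, 2:u}
piece 5:o rests on {3:a}
piece 6:e rests on {4:c, 5:o}
minimal pieces: {0:b}
ways to finish when only these pieces remain (= sum over removing one remaining piece with nothing left below it):
  1 left: {6}→1
  2 left: {4,6}→1  {5,6}→1
  3 left: {3,5,6}→1  {4,5,6}→2
  4 left: {3,4,5,6}→3
  5 left: {1,3,4,5,6}→3  {2,3,4,5,6}→3
  placing 0:b first → 6 extensions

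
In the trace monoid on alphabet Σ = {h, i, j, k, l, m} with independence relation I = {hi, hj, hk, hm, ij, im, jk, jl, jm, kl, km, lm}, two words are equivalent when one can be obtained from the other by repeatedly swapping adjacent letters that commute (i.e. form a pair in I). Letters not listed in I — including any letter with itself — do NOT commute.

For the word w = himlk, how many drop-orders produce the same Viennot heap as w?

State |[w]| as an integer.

25

#0=h has no predecessor
#1=i has no predecessor
#2=m has no predecessor
#3=l depends on [0:h, 1:i]
#4=k depends on [1:i]
sources: [0:h, 1:i, 2:m]
N(rest) = Σ N(rest − s) over sources s of rest; N(one piece) = 1:
  size 1 → [2]=1  [3]=1  [4]=1
  size 2 → [0,3]=1  [2,3]=2  [2,4]=2  [3,4]=2
  size 3 → [0,2,3]=3  [0,3,4]=3  [1,3,4]=2  [2,3,4]=6
  first=0(h) contributes 8
  first=1(i) contributes 12
  first=2(m) contributes 5
|[w]| = 25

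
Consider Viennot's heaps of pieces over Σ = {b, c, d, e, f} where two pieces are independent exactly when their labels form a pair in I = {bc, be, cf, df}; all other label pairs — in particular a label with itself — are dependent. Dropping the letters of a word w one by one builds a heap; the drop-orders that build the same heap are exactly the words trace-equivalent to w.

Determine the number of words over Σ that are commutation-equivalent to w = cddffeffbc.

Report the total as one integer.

40

0(c) covers ∅
1(d) covers 0:c
2(d) covers 1:d
3(f) covers ∅
4(f) covers 3:f
5(e) covers 2:d, 4:f
6(f) covers 5:e
7(f) covers 6:f
8(b) covers 7:f
9(c) covers 5:e
floor of heap: 0:c, 3:f
completions by unplaced set U, small U first (add the entries for U minus each lowest piece of U):
  |U|=1: {8}:1  {9}:1
  |U|=2: {7,8}:1  {8,9}:2
  |U|=3: {6,7,8}:1  {7,8,9}:3
  |U|=4: {6,7,8,9}:4
  |U|=5: {5,6,7,8,9}:4
  |U|=6: {2,5,6,7,8,9}:4  {4,5,6,7,8,9}:4
  |U|=7: {1,2,5,6,7,8,9}:4  {2,4,5,6,7,8,9}:8  {3,4,5,6,7,8,9}:4
  |U|=8: {0,1,2,5,6,7,8,9}:4  {1,2,4,5,6,7,8,9}:12  {2,3,4,5,6,7,8,9}:12
  start at 0(c): 24
  start at 3(f): 16
sum over floor = 40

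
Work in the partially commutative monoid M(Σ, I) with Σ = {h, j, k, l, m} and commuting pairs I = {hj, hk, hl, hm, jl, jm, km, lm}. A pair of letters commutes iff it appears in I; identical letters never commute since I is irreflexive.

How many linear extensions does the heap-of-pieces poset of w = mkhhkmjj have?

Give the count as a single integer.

420

drop 0:m onto floor
drop 1:k onto floor
drop 2:h onto floor
drop 3:h onto {2:h}
drop 4:k onto {1:k}
drop 5:m onto {0:m}
drop 6:j onto {4:k}
drop 7:j onto {6:j}
ground layer = {0:m, 1:k, 2:h}
drop-orders for the pieces not yet dropped (sum over which currently-grounded one goes next):
  1 to go: {3} 1  {5} 1  {7} 1
  2 to go: {0,5} 1  {2,3} 1  {3,5} 2  {3,7} 2  {5,7} 2  {6,7} 1
  3 to go: {0,3,5} 3  {0,5,7} 3  {2,3,5} 3  {2,3,7} 3  {3,5,7} 6  {3,6,7} 3  {4,6,7} 1  {5,6,7} 3
  4 to go: {0,2,3,5} 6  {0,3,5,7} 12  {0,5,6,7} 6  {1,4,6,7} 1  {2,3,5,7} 12  {2,3,6,7} 6  {3,4,6,7} 4  {3,5,6,7} 12  {4,5,6,7} 4
  5 to go: {0,2,3,5,7} 30  {0,3,5,6,7} 30  {0,4,5,6,7} 10  {1,3,4,6,7} 5  {1,4,5,6,7} 5  {2,3,4,6,7} 10  {2,3,5,6,7} 30  {3,4,5,6,7} 20
  6 to go: {0,1,4,5,6,7} 15  {0,2,3,5,6,7} 90  {0,3,4,5,6,7} 60  {1,2,3,4,6,7} 15  {1,3,4,5,6,7} 30  {2,3,4,5,6,7} 60
  if 0:m drops first: 105 orders
  if 1:k drops first: 210 orders
  if 2:h drops first: 105 orders
heap linearizations: 420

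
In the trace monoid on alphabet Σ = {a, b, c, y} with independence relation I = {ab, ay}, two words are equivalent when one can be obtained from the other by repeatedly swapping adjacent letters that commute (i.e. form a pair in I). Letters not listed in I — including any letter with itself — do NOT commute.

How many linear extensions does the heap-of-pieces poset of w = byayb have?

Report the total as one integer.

5

#0=b has no predecessor
#1=y depends on [0:b]
#2=a has no predecessor
#3=y depends on [1:y]
#4=b depends on [3:y]
sources: [0:b, 2:a]
N(rest) = Σ N(rest − s) over sources s of rest; N(one piece) = 1:
  size 1 → [2]=1  [4]=1
  size 2 → [2,4]=2  [3,4]=1
  size 3 → [1,3,4]=1  [2,3,4]=3
  first=0(b) contributes 4
  first=2(a) contributes 1
|[w]| = 5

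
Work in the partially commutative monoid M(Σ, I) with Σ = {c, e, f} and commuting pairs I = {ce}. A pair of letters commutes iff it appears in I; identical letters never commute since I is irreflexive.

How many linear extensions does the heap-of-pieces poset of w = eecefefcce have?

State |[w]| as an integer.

12

drop 0:e onto floor
drop 1:e onto {0:e}
drop 2:c onto floor
drop 3:e onto {1:e}
drop 4:f onto {2:c, 3:e}
drop 5:e onto {4:f}
drop 6:f onto {5:e}
drop 7:c onto {6:f}
drop 8:c onto {7:c}
drop 9:e onto {6:f}
ground layer = {0:e, 2:c}
drop-orders for the pieces not yet dropped (sum over which currently-grounded one goes next):
  1 to go: {8} 1  {9} 1
  2 to go: {7,8} 1  {8,9} 2
  3 to go: {7,8,9} 3
  4 to go: {6,7,8,9} 3
  5 to go: {5,6,7,8,9} 3
  6 to go: {4,5,6,7,8,9} 3
  7 to go: {2,4,5,6,7,8,9} 3  {3,4,5,6,7,8,9} 3
  8 to go: {1,3,4,5,6,7,8,9} 3  {2,3,4,5,6,7,8,9} 6
  if 0:e drops first: 9 orders
  if 2:c drops first: 3 orders
heap linearizations: 12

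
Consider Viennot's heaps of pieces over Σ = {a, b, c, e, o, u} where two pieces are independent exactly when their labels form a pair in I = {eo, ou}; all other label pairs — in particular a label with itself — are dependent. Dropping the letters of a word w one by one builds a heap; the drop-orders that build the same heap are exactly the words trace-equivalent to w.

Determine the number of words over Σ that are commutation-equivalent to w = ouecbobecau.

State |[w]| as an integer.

piece 0:o — minimal
piece 1:u — minimal
piece 2:e rests on {1:u}
piece 3:c rests on {0:o, 2:e}
piece 4:b rests on {3:c}
piece 5:o rests on {4:b}
piece 6:b rests on {5:o}
piece 7:e rests on {6:b}
piece 8:c rests on {7:e}
piece 9:a rests on {8:c}
piece 10:u rests on {9:a}
minimal pieces: {0:o, 1:u}
ways to finish when only these pieces remain (= sum over removing one remaining piece with nothing left below it):
  1 left: {10}→1
  2 left: {9,10}→1
  3 left: {8,9,10}→1
  4 left: {7,8,9,10}→1
  5 left: {6,7,8,9,10}→1
  6 left: {5,6,7,8,9,10}→1
  7 left: {4,5,6,7,8,9,10}→1
  8 left: {3,4,5,6,7,8,9,10}→1
  9 left: {0,3,4,5,6,7,8,9,10}→1  {2,3,4,5,6,7,8,9,10}→1
  placing 0:o first → 1 extensions
  placing 1:u first → 2 extensions
total linear extensions = 3

3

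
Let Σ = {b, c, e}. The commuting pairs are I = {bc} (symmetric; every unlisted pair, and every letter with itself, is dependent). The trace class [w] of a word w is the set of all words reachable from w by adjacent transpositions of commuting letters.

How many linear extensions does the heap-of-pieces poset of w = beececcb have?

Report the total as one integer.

3

#0=b has no predecessor
#1=e depends on [0:b]
#2=e depends on [1:e]
#3=c depends on [2:e]
#4=e depends on [3:c]
#5=c depends on [4:e]
#6=c depends on [5:c]
#7=b depends on [4:e]
sources: [0:b]
N(rest) = Σ N(rest − s) over sources s of rest; N(one piece) = 1:
  size 1 → [6]=1  [7]=1
  size 2 → [5,6]=1  [6,7]=2
  size 3 → [5,6,7]=3
  size 4 → [4,5,6,7]=3
  size 5 → [3,4,5,6,7]=3
  size 6 → [2,3,4,5,6,7]=3
  first=0(b) contributes 3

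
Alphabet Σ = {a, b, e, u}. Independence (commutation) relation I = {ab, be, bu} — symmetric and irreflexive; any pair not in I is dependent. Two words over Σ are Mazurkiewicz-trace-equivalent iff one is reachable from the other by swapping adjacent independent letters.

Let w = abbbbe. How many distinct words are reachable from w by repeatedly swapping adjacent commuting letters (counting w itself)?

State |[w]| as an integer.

drop 0:a onto floor
drop 1:b onto floor
drop 2:b onto {1:b}
drop 3:b onto {2:b}
drop 4:b onto {3:b}
drop 5:e onto {0:a}
ground layer = {0:a, 1:b}
drop-orders for the pieces not yet dropped (sum over which currently-grounded one goes next):
  1 to go: {4} 1  {5} 1
  2 to go: {0,5} 1  {3,4} 1  {4,5} 2
  3 to go: {0,4,5} 3  {2,3,4} 1  {3,4,5} 3
  4 to go: {0,3,4,5} 6  {1,2,3,4} 1  {2,3,4,5} 4
  if 0:a drops first: 5 orders
  if 1:b drops first: 10 orders
heap linearizations: 15

15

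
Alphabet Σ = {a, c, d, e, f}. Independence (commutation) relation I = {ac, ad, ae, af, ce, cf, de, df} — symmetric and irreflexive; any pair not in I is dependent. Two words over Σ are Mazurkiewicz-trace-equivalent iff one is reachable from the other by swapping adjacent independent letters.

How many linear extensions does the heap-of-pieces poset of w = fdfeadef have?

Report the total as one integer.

168

piece 0:f — minimal
piece 1:d — minimal
piece 2:f rests on {0:f}
piece 3:e rests on {2:f}
piece 4:a — minimal
piece 5:d rests on {1:d}
piece 6:e rests on {3:e}
piece 7:f rests on {6:e}
minimal pieces: {0:f, 1:d, 4:a}
ways to finish when only these pieces remain (= sum over removing one remaining piece with nothing left below it):
  1 left: {4}→1  {5}→1  {7}→1
  2 left: {1,5}→1  {4,5}→2  {4,7}→2  {5,7}→2  {6,7}→1
  3 left: {1,4,5}→3  {1,5,7}→3  {3,6,7}→1  {4,5,7}→6  {4,6,7}→3  {5,6,7}→3
  4 left: {1,4,5,7}→12  {1,5,6,7}→6  {2,3,6,7}→1  {3,4,6,7}→4  {3,5,6,7}→4  {4,5,6,7}→12
  5 left: {0,2,3,6,7}→1  {1,3,5,6,7}→10  {1,4,5,6,7}→30  {2,3,4,6,7}→5  {2,3,5,6,7}→5  {3,4,5,6,7}→20
  6 left: {0,2,3,4,6,7}→6  {0,2,3,5,6,7}→6  {1,2,3,5,6,7}→15  {1,3,4,5,6,7}→60  {2,3,4,5,6,7}→30
  placing 0:f first → 105 extensions
  placing 1:d first → 42 extensions
  placing 4:a first → 21 extensions
total linear extensions = 168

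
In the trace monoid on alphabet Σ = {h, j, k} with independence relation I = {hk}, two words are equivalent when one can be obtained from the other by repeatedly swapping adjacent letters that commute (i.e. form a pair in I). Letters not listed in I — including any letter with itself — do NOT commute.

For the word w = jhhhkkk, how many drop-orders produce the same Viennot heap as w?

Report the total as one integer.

20

piece 0:j — minimal
piece 1:h rests on {0:j}
piece 2:h rests on {1:h}
piece 3:h rests on {2:h}
piece 4:k rests on {0:j}
piece 5:k rests on {4:k}
piece 6:k rests on {5:k}
minimal pieces: {0:j}
ways to finish when only these pieces remain (= sum over removing one remaining piece with nothing left below it):
  1 left: {3}→1  {6}→1
  2 left: {2,3}→1  {3,6}→2  {5,6}→1
  3 left: {1,2,3}→1  {2,3,6}→3  {3,5,6}→3  {4,5,6}→1
  4 left: {1,2,3,6}→4  {2,3,5,6}→6  {3,4,5,6}→4
  5 left: {1,2,3,5,6}→10  {2,3,4,5,6}→10
  placing 0:j first → 20 extensions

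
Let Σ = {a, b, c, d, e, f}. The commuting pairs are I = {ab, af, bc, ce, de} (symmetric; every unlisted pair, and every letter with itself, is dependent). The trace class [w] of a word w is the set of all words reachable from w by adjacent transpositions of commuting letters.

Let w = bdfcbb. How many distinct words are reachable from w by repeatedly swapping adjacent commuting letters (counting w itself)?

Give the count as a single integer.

0(b) covers ∅
1(d) covers 0:b
2(f) covers 1:d
3(c) covers 2:f
4(b) covers 2:f
5(b) covers 4:b
floor of heap: 0:b
completions by unplaced set U, small U first (add the entries for U minus each lowest piece of U):
  |U|=1: {3}:1  {5}:1
  |U|=2: {3,5}:2  {4,5}:1
  |U|=3: {3,4,5}:3
  |U|=4: {2,3,4,5}:3
  start at 0(b): 3

3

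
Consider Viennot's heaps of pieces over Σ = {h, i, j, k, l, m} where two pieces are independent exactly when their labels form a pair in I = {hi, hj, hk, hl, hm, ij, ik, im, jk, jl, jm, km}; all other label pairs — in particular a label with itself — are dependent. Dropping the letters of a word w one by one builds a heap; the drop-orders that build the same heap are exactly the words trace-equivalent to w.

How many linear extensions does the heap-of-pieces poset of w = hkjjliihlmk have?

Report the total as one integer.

3960

#0=h has no predecessor
#1=k has no predecessor
#2=j has no predecessor
#3=j depends on [2:j]
#4=l depends on [1:k]
#5=i depends on [4:l]
#6=i depends on [5:i]
#7=h depends on [0:h]
#8=l depends on [6:i]
#9=m depends on [8:l]
#10=k depends on [8:l]
sources: [0:h, 1:k, 2:j]
N(rest) = Σ N(rest − s) over sources s of rest; N(one piece) = 1:
  size 1 → [3]=1  [7]=1  [9]=1  [10]=1
  size 2 → [0,7]=1  [2,3]=1  [3,7]=2  [3,9]=2  [3,10]=2  [7,9]=2  [7,10]=2  [9,10]=2
  size 3 → [0,3,7]=3  [0,7,9]=3  [0,7,10]=3  [2,3,7]=3  [2,3,9]=3  [2,3,10]=3  [3,7,9]=6  [3,7,10]=6  [3,9,10]=6  [7,9,10]=6  [8,9,10]=2
  size 4 → [0,2,3,7]=6  [0,3,7,9]=12  [0,3,7,10]=12  [0,7,9,10]=12  [2,3,7,9]=12  [2,3,7,10]=12  [2,3,9,10]=12  [3,7,9,10]=24  [3,8,9,10]=8  [6,8,9,10]=2  [7,8,9,10]=8
  size 5 → [0,2,3,7,9]=30  [0,2,3,7,10]=30  [0,3,7,9,10]=60  [0,7,8,9,10]=20  [2,3,7,9,10]=60  [2,3,8,9,10]=20  [3,6,8,9,10]=10  [3,7,8,9,10]=40  [5,6,8,9,10]=2  [6,7,8,9,10]=10
  size 6 → [0,2,3,7,9,10]=180  [0,3,7,8,9,10]=120  [0,6,7,8,9,10]=30  [2,3,6,8,9,10]=30  [2,3,7,8,9,10]=120  [3,5,6,8,9,10]=12  [3,6,7,8,9,10]=60  [4,5,6,8,9,10]=2  [5,6,7,8,9,10]=12
  size 7 → [0,2,3,7,8,9,10]=420  [0,3,6,7,8,9,10]=210  [0,5,6,7,8,9,10]=42  [1,4,5,6,8,9,10]=2  [2,3,5,6,8,9,10]=42  [2,3,6,7,8,9,10]=210  [3,4,5,6,8,9,10]=14  [3,5,6,7,8,9,10]=84  [4,5,6,7,8,9,10]=14
  size 8 → [0,2,3,6,7,8,9,10]=840  [0,3,5,6,7,8,9,10]=336  [0,4,5,6,7,8,9,10]=56  [1,3,4,5,6,8,9,10]=16  [1,4,5,6,7,8,9,10]=16  [2,3,4,5,6,8,9,10]=56  [2,3,5,6,7,8,9,10]=336  [3,4,5,6,7,8,9,10]=112
  size 9 → [0,1,4,5,6,7,8,9,10]=72  [0,2,3,5,6,7,8,9,10]=1512  [0,3,4,5,6,7,8,9,10]=504  [1,2,3,4,5,6,8,9,10]=72  [1,3,4,5,6,7,8,9,10]=144  [2,3,4,5,6,7,8,9,10]=504
  first=0(h) contributes 720
  first=1(k) contributes 2520
  first=2(j) contributes 720
|[w]| = 3960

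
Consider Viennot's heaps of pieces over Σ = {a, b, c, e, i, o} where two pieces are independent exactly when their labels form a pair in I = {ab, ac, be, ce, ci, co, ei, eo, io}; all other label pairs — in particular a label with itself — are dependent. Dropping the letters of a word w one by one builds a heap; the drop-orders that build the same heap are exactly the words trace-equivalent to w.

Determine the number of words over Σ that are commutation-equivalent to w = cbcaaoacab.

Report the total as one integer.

piece 0:c — minimal
piece 1:b rests on {0:c}
piece 2:c rests on {1:b}
piece 3:a — minimal
piece 4:a rests on {3:a}
piece 5:o rests on {1:b, 4:a}
piece 6:a rests on {5:o}
piece 7:c rests on {2:c}
piece 8:a rests on {6:a}
piece 9:b rests on {5:o, 7:c}
minimal pieces: {0:c, 3:a}
ways to finish when only these pieces remain (= sum over removing one remaining piece with nothing left below it):
  1 left: {8}→1  {9}→1
  2 left: {6,8}→1  {7,9}→1  {8,9}→2
  3 left: {2,7,9}→1  {6,8,9}→3  {7,8,9}→3
  4 left: {2,7,8,9}→4  {5,6,8,9}→3  {6,7,8,9}→6
  5 left: {2,6,7,8,9}→10  {4,5,6,8,9}→3  {5,6,7,8,9}→9
  6 left: {2,5,6,7,8,9}→19  {3,4,5,6,8,9}→3  {4,5,6,7,8,9}→12
  7 left: {1,2,5,6,7,8,9}→19  {2,4,5,6,7,8,9}→31  {3,4,5,6,7,8,9}→15
  8 left: {0,1,2,5,6,7,8,9}→19  {1,2,4,5,6,7,8,9}→50  {2,3,4,5,6,7,8,9}→46
  placing 0:c first → 96 extensions
  placing 3:a first → 69 extensions
total linear extensions = 165

165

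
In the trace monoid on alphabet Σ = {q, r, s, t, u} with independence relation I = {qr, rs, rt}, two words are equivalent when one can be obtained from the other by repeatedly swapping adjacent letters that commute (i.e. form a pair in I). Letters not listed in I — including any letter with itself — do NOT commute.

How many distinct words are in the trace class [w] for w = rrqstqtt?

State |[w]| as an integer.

28

drop 0:r onto floor
drop 1:r onto {0:r}
drop 2:q onto floor
drop 3:s onto {2:q}
drop 4:t onto {3:s}
drop 5:q onto {4:t}
drop 6:t onto {5:q}
drop 7:t onto {6:t}
ground layer = {0:r, 2:q}
drop-orders for the pieces not yet dropped (sum over which currently-grounded one goes next):
  1 to go: {1} 1  {7} 1
  2 to go: {0,1} 1  {1,7} 2  {6,7} 1
  3 to go: {0,1,7} 3  {1,6,7} 3  {5,6,7} 1
  4 to go: {0,1,6,7} 6  {1,5,6,7} 4  {4,5,6,7} 1
  5 to go: {0,1,5,6,7} 10  {1,4,5,6,7} 5  {3,4,5,6,7} 1
  6 to go: {0,1,4,5,6,7} 15  {1,3,4,5,6,7} 6  {2,3,4,5,6,7} 1
  if 0:r drops first: 7 orders
  if 2:q drops first: 21 orders
heap linearizations: 28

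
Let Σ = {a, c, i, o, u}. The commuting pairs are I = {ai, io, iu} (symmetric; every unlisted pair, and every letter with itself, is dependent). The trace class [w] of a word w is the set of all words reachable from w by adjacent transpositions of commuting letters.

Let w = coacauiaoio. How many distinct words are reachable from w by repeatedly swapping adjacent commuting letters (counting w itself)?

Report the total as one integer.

21

0(c) covers ∅
1(o) covers 0:c
2(a) covers 1:o
3(c) covers 2:a
4(a) covers 3:c
5(u) covers 4:a
6(i) covers 3:c
7(a) covers 5:u
8(o) covers 7:a
9(i) covers 6:i
10(o) covers 8:o
floor of heap: 0:c
completions by unplaced set U, small U first (add the entries for U minus each lowest piece of U):
  |U|=1: {9}:1  {10}:1
  |U|=2: {6,9}:1  {8,10}:1  {9,10}:2
  |U|=3: {6,9,10}:3  {7,8,10}:1  {8,9,10}:3
  |U|=4: {5,7,8,10}:1  {6,8,9,10}:6  {7,8,9,10}:4
  |U|=5: {4,5,7,8,10}:1  {5,7,8,9,10}:5  {6,7,8,9,10}:10
  |U|=6: {4,5,7,8,9,10}:6  {5,6,7,8,9,10}:15
  |U|=7: {4,5,6,7,8,9,10}:21
  |U|=8: {3,4,5,6,7,8,9,10}:21
  |U|=9: {2,3,4,5,6,7,8,9,10}:21
  start at 0(c): 21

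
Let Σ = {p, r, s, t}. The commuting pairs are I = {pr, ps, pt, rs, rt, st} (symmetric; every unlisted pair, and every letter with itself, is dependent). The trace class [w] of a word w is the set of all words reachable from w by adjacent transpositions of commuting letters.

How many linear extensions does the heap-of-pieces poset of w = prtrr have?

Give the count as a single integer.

20

piece 0:p — minimal
piece 1:r — minimal
piece 2:t — minimal
piece 3:r rests on {1:r}
piece 4:r rests on {3:r}
minimal pieces: {0:p, 1:r, 2:t}
ways to finish when only these pieces remain (= sum over removing one remaining piece with nothing left below it):
  1 left: {0}→1  {2}→1  {4}→1
  2 left: {0,2}→2  {0,4}→2  {2,4}→2  {3,4}→1
  3 left: {0,2,4}→6  {0,3,4}→3  {1,3,4}→1  {2,3,4}→3
  placing 0:p first → 4 extensions
  placing 1:r first → 12 extensions
  placing 2:t first → 4 extensions
total linear extensions = 20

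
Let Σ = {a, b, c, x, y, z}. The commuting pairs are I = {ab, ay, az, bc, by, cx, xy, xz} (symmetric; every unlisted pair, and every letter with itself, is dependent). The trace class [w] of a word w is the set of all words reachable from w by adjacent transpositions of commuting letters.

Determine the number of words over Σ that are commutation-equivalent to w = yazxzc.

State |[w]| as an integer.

drop 0:y onto floor
drop 1:a onto floor
drop 2:z onto {0:y}
drop 3:x onto {1:a}
drop 4:z onto {2:z}
drop 5:c onto {1:a, 4:z}
ground layer = {0:y, 1:a}
drop-orders for the pieces not yet dropped (sum over which currently-grounded one goes next):
  1 to go: {3} 1  {5} 1
  2 to go: {3,5} 2  {4,5} 1
  3 to go: {1,3,5} 2  {2,4,5} 1  {3,4,5} 3
  4 to go: {0,2,4,5} 1  {1,3,4,5} 5  {2,3,4,5} 4
  if 0:y drops first: 9 orders
  if 1:a drops first: 5 orders
heap linearizations: 14

14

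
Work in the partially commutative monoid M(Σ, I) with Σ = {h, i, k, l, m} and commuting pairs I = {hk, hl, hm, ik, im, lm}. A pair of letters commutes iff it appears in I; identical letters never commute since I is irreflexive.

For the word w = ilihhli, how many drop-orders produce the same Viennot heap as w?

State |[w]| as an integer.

3

drop 0:i onto floor
drop 1:l onto {0:i}
drop 2:i onto {1:l}
drop 3:h onto {2:i}
drop 4:h onto {3:h}
drop 5:l onto {2:i}
drop 6:i onto {4:h, 5:l}
ground layer = {0:i}
drop-orders for the pieces not yet dropped (sum over which currently-grounded one goes next):
  1 to go: {6} 1
  2 to go: {4,6} 1  {5,6} 1
  3 to go: {3,4,6} 1  {4,5,6} 2
  4 to go: {3,4,5,6} 3
  5 to go: {2,3,4,5,6} 3
  if 0:i drops first: 3 orders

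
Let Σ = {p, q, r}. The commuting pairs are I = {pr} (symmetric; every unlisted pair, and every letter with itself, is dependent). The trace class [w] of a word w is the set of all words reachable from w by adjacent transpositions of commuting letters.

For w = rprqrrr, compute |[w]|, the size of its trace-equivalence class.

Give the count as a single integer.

3

piece 0:r — minimal
piece 1:p — minimal
piece 2:r rests on {0:r}
piece 3:q rests on {1:p, 2:r}
piece 4:r rests on {3:q}
piece 5:r rests on {4:r}
piece 6:r rests on {5:r}
minimal pieces: {0:r, 1:p}
ways to finish when only these pieces remain (= sum over removing one remaining piece with nothing left below it):
  1 left: {6}→1
  2 left: {5,6}→1
  3 left: {4,5,6}→1
  4 left: {3,4,5,6}→1
  5 left: {1,3,4,5,6}→1  {2,3,4,5,6}→1
  placing 0:r first → 2 extensions
  placing 1:p first → 1 extensions
total linear extensions = 3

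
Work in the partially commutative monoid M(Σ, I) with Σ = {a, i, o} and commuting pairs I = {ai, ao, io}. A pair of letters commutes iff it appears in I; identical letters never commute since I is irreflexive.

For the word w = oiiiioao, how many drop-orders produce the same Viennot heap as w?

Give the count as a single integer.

280

drop 0:o onto floor
drop 1:i onto floor
drop 2:i onto {1:i}
drop 3:i onto {2:i}
drop 4:i onto {3:i}
drop 5:o onto {0:o}
drop 6:a onto floor
drop 7:o onto {5:o}
ground layer = {0:o, 1:i, 6:a}
drop-orders for the pieces not yet dropped (sum over which currently-grounded one goes next):
  1 to go: {4} 1  {6} 1  {7} 1
  2 to go: {3,4} 1  {4,6} 2  {4,7} 2  {5,7} 1  {6,7} 2
  3 to go: {0,5,7} 1  {2,3,4} 1  {3,4,6} 3  {3,4,7} 3  {4,5,7} 3  {4,6,7} 6  {5,6,7} 3
  4 to go: {0,4,5,7} 4  {0,5,6,7} 4  {1,2,3,4} 1  {2,3,4,6} 4  {2,3,4,7} 4  {3,4,5,7} 6  {3,4,6,7} 12  {4,5,6,7} 12
  5 to go: {0,3,4,5,7} 10  {0,4,5,6,7} 20  {1,2,3,4,6} 5  {1,2,3,4,7} 5  {2,3,4,5,7} 10  {2,3,4,6,7} 20  {3,4,5,6,7} 30
  6 to go: {0,2,3,4,5,7} 20  {0,3,4,5,6,7} 60  {1,2,3,4,5,7} 15  {1,2,3,4,6,7} 30  {2,3,4,5,6,7} 60
  if 0:o drops first: 105 orders
  if 1:i drops first: 140 orders
  if 6:a drops first: 35 orders
heap linearizations: 280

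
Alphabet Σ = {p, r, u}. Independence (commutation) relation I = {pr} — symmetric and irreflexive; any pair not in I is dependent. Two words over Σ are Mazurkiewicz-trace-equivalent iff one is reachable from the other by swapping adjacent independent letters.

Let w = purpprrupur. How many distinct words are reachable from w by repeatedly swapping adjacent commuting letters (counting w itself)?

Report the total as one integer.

10

#0=p has no predecessor
#1=u depends on [0:p]
#2=r depends on [1:u]
#3=p depends on [1:u]
#4=p depends on [3:p]
#5=r depends on [2:r]
#6=r depends on [5:r]
#7=u depends on [4:p, 6:r]
#8=p depends on [7:u]
#9=u depends on [8:p]
#10=r depends on [9:u]
sources: [0:p]
N(rest) = Σ N(rest − s) over sources s of rest; N(one piece) = 1:
  size 1 → [10]=1
  size 2 → [9,10]=1
  size 3 → [8,9,10]=1
  size 4 → [7,8,9,10]=1
  size 5 → [4,7,8,9,10]=1  [6,7,8,9,10]=1
  size 6 → [3,4,7,8,9,10]=1  [4,6,7,8,9,10]=2  [5,6,7,8,9,10]=1
  size 7 → [2,5,6,7,8,9,10]=1  [3,4,6,7,8,9,10]=3  [4,5,6,7,8,9,10]=3
  size 8 → [2,4,5,6,7,8,9,10]=4  [3,4,5,6,7,8,9,10]=6
  size 9 → [2,3,4,5,6,7,8,9,10]=10
  first=0(p) contributes 10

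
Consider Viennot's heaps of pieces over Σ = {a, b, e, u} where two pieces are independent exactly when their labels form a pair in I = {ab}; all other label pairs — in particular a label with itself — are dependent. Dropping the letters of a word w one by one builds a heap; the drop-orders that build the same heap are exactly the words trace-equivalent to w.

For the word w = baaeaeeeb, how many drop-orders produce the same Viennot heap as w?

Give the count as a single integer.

#0=b has no predecessor
#1=a has no predecessor
#2=a depends on [1:a]
#3=e depends on [0:b, 2:a]
#4=a depends on [3:e]
#5=e depends on [4:a]
#6=e depends on [5:e]
#7=e depends on [6:e]
#8=b depends on [7:e]
sources: [0:b, 1:a]
N(rest) = Σ N(rest − s) over sources s of rest; N(one piece) = 1:
  size 1 → [8]=1
  size 2 → [7,8]=1
  size 3 → [6,7,8]=1
  size 4 → [5,6,7,8]=1
  size 5 → [4,5,6,7,8]=1
  size 6 → [3,4,5,6,7,8]=1
  size 7 → [0,3,4,5,6,7,8]=1  [2,3,4,5,6,7,8]=1
  first=0(b) contributes 1
  first=1(a) contributes 2
|[w]| = 3

3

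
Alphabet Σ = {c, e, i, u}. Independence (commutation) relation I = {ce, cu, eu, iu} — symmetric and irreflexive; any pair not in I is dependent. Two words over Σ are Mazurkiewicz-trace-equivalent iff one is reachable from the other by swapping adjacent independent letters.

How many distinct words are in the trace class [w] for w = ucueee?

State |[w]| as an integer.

0(u) covers ∅
1(c) covers ∅
2(u) covers 0:u
3(e) covers ∅
4(e) covers 3:e
5(e) covers 4:e
floor of heap: 0:u, 1:c, 3:e
completions by unplaced set U, small U first (add the entries for U minus each lowest piece of U):
  |U|=1: {1}:1  {2}:1  {5}:1
  |U|=2: {0,2}:1  {1,2}:2  {1,5}:2  {2,5}:2  {4,5}:1
  |U|=3: {0,1,2}:3  {0,2,5}:3  {1,2,5}:6  {1,4,5}:3  {2,4,5}:3  {3,4,5}:1
  |U|=4: {0,1,2,5}:12  {0,2,4,5}:6  {1,2,4,5}:12  {1,3,4,5}:4  {2,3,4,5}:4
  start at 0(u): 20
  start at 1(c): 10
  start at 3(e): 30
sum over floor = 60

60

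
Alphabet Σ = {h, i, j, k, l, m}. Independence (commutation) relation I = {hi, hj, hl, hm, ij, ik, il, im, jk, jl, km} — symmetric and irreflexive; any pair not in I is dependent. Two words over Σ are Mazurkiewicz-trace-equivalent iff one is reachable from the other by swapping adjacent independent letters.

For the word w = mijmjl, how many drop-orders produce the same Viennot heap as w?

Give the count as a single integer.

12

piece 0:m — minimal
piece 1:i — minimal
piece 2:j rests on {0:m}
piece 3:m rests on {2:j}
piece 4:j rests on {3:m}
piece 5:l rests on {3:m}
minimal pieces: {0:m, 1:i}
ways to finish when only these pieces remain (= sum over removing one remaining piece with nothing left below it):
  1 left: {1}→1  {4}→1  {5}→1
  2 left: {1,4}→2  {1,5}→2  {4,5}→2
  3 left: {1,4,5}→6  {3,4,5}→2
  4 left: {1,3,4,5}→8  {2,3,4,5}→2
  placing 0:m first → 10 extensions
  placing 1:i first → 2 extensions
total linear extensions = 12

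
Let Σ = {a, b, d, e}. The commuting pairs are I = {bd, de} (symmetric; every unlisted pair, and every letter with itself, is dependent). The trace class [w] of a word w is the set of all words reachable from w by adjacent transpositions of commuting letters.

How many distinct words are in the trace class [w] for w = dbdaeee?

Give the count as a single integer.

#0=d has no predecessor
#1=b has no predecessor
#2=d depends on [0:d]
#3=a depends on [1:b, 2:d]
#4=e depends on [3:a]
#5=e depends on [4:e]
#6=e depends on [5:e]
sources: [0:d, 1:b]
N(rest) = Σ N(rest − s) over sources s of rest; N(one piece) = 1:
  size 1 → [6]=1
  size 2 → [5,6]=1
  size 3 → [4,5,6]=1
  size 4 → [3,4,5,6]=1
  size 5 → [1,3,4,5,6]=1  [2,3,4,5,6]=1
  first=0(d) contributes 2
  first=1(b) contributes 1
|[w]| = 3

3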